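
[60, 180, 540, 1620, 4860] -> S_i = 60*3^i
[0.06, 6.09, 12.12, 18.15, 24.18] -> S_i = 0.06 + 6.03*i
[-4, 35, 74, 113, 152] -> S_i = -4 + 39*i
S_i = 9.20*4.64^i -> [9.2, 42.69, 198.07, 919.06, 4264.42]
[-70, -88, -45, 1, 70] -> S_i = Random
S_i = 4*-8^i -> [4, -32, 256, -2048, 16384]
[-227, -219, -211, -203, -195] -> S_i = -227 + 8*i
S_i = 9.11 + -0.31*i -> [9.11, 8.8, 8.49, 8.18, 7.87]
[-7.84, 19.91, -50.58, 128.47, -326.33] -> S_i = -7.84*(-2.54)^i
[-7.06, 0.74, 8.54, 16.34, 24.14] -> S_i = -7.06 + 7.80*i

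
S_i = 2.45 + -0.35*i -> [2.45, 2.1, 1.75, 1.4, 1.05]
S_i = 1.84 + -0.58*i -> [1.84, 1.26, 0.68, 0.1, -0.48]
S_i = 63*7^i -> [63, 441, 3087, 21609, 151263]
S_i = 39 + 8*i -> [39, 47, 55, 63, 71]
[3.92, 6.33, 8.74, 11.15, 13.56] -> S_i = 3.92 + 2.41*i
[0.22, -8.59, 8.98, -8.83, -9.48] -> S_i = Random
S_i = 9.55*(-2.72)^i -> [9.55, -25.98, 70.65, -192.18, 522.73]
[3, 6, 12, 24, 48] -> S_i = 3*2^i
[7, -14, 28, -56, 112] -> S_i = 7*-2^i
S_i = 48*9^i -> [48, 432, 3888, 34992, 314928]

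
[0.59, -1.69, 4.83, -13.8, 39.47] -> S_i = 0.59*(-2.86)^i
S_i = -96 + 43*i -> [-96, -53, -10, 33, 76]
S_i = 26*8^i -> [26, 208, 1664, 13312, 106496]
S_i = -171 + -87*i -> [-171, -258, -345, -432, -519]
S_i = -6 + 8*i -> [-6, 2, 10, 18, 26]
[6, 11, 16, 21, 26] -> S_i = 6 + 5*i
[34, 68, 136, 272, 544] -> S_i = 34*2^i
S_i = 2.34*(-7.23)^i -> [2.34, -16.92, 122.32, -884.36, 6393.95]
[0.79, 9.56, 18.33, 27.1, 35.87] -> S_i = 0.79 + 8.77*i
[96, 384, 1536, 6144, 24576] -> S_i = 96*4^i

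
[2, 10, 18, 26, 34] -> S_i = 2 + 8*i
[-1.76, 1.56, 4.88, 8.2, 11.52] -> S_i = -1.76 + 3.32*i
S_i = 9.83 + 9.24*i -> [9.83, 19.07, 28.31, 37.55, 46.79]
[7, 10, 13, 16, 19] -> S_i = 7 + 3*i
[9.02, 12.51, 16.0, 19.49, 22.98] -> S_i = 9.02 + 3.49*i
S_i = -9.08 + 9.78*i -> [-9.08, 0.7, 10.48, 20.26, 30.04]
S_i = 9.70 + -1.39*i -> [9.7, 8.31, 6.92, 5.53, 4.14]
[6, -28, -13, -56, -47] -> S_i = Random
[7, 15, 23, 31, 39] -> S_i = 7 + 8*i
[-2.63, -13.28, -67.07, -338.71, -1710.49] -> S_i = -2.63*5.05^i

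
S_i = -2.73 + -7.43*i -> [-2.73, -10.16, -17.59, -25.02, -32.45]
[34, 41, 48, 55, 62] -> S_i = 34 + 7*i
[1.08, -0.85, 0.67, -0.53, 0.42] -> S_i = 1.08*(-0.79)^i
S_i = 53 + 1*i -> [53, 54, 55, 56, 57]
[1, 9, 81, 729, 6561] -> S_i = 1*9^i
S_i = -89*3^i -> [-89, -267, -801, -2403, -7209]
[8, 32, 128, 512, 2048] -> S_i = 8*4^i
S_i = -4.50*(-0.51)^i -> [-4.5, 2.3, -1.17, 0.6, -0.3]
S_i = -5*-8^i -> [-5, 40, -320, 2560, -20480]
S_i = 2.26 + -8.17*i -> [2.26, -5.91, -14.08, -22.25, -30.42]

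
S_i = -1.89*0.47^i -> [-1.89, -0.89, -0.42, -0.2, -0.09]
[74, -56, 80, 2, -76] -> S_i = Random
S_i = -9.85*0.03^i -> [-9.85, -0.3, -0.01, -0.0, -0.0]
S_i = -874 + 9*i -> [-874, -865, -856, -847, -838]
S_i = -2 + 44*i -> [-2, 42, 86, 130, 174]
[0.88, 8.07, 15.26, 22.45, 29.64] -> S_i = 0.88 + 7.19*i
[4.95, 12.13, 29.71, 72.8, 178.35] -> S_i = 4.95*2.45^i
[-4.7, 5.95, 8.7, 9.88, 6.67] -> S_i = Random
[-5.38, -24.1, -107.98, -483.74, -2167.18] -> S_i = -5.38*4.48^i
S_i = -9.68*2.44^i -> [-9.68, -23.62, -57.63, -140.62, -343.11]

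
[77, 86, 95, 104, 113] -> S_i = 77 + 9*i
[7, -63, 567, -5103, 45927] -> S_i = 7*-9^i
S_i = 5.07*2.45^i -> [5.07, 12.42, 30.43, 74.56, 182.67]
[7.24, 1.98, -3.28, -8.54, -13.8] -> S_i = 7.24 + -5.26*i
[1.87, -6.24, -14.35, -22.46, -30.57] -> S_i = 1.87 + -8.11*i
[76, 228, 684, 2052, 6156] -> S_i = 76*3^i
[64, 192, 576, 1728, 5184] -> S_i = 64*3^i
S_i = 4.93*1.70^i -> [4.93, 8.38, 14.25, 24.22, 41.18]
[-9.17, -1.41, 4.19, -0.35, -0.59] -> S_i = Random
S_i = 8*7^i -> [8, 56, 392, 2744, 19208]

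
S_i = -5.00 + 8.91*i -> [-5.0, 3.91, 12.82, 21.73, 30.64]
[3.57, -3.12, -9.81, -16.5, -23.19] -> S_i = 3.57 + -6.69*i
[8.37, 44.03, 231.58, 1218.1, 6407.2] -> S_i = 8.37*5.26^i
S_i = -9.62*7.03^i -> [-9.62, -67.63, -475.43, -3342.27, -23496.13]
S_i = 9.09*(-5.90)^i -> [9.09, -53.63, 316.42, -1866.9, 11014.68]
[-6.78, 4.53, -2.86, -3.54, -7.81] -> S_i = Random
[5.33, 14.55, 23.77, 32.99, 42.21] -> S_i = 5.33 + 9.22*i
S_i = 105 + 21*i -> [105, 126, 147, 168, 189]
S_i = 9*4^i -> [9, 36, 144, 576, 2304]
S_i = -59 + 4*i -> [-59, -55, -51, -47, -43]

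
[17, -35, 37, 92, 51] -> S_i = Random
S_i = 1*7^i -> [1, 7, 49, 343, 2401]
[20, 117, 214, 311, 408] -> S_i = 20 + 97*i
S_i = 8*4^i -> [8, 32, 128, 512, 2048]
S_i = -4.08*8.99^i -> [-4.08, -36.68, -329.75, -2964.42, -26650.11]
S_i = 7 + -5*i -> [7, 2, -3, -8, -13]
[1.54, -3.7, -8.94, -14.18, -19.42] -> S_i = 1.54 + -5.24*i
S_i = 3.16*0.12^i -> [3.16, 0.38, 0.05, 0.01, 0.0]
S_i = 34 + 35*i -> [34, 69, 104, 139, 174]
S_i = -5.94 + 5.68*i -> [-5.94, -0.26, 5.42, 11.1, 16.78]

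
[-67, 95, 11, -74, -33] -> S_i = Random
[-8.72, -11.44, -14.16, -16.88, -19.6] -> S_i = -8.72 + -2.72*i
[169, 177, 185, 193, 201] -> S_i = 169 + 8*i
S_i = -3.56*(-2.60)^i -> [-3.56, 9.26, -24.07, 62.57, -162.68]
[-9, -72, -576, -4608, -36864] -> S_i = -9*8^i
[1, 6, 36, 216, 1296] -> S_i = 1*6^i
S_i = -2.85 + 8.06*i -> [-2.85, 5.21, 13.27, 21.33, 29.39]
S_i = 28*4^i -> [28, 112, 448, 1792, 7168]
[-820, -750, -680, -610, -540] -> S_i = -820 + 70*i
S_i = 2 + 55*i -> [2, 57, 112, 167, 222]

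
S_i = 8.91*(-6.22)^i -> [8.91, -55.42, 344.71, -2144.12, 13336.42]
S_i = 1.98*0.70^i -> [1.98, 1.39, 0.97, 0.68, 0.48]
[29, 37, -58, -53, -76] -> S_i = Random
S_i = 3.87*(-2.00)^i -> [3.87, -7.74, 15.48, -30.96, 61.92]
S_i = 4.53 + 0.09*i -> [4.53, 4.62, 4.71, 4.8, 4.89]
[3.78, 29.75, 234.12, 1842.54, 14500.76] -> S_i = 3.78*7.87^i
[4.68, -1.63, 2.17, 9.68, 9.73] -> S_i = Random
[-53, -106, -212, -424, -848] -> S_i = -53*2^i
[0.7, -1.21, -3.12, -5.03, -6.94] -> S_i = 0.70 + -1.91*i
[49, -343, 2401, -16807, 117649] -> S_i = 49*-7^i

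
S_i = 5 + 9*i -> [5, 14, 23, 32, 41]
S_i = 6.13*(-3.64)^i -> [6.13, -22.31, 81.22, -295.64, 1076.13]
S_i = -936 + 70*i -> [-936, -866, -796, -726, -656]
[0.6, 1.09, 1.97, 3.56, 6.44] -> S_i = 0.60*1.81^i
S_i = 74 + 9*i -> [74, 83, 92, 101, 110]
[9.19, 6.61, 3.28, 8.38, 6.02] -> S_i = Random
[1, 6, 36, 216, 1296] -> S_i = 1*6^i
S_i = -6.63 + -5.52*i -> [-6.63, -12.15, -17.67, -23.19, -28.71]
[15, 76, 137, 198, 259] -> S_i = 15 + 61*i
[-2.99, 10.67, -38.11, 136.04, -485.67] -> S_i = -2.99*(-3.57)^i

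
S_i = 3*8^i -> [3, 24, 192, 1536, 12288]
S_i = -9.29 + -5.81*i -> [-9.29, -15.1, -20.91, -26.72, -32.53]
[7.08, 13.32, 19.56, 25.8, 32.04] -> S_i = 7.08 + 6.24*i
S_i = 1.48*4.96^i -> [1.48, 7.34, 36.41, 180.6, 895.75]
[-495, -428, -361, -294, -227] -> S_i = -495 + 67*i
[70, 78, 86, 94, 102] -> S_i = 70 + 8*i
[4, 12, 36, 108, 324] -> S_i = 4*3^i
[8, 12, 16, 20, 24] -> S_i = 8 + 4*i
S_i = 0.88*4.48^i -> [0.88, 3.94, 17.66, 79.13, 354.48]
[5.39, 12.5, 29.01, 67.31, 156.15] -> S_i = 5.39*2.32^i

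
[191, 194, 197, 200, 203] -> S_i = 191 + 3*i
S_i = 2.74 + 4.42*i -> [2.74, 7.16, 11.58, 16.0, 20.42]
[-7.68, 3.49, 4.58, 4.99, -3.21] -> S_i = Random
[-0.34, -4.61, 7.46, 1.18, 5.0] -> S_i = Random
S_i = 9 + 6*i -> [9, 15, 21, 27, 33]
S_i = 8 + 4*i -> [8, 12, 16, 20, 24]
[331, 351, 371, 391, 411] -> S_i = 331 + 20*i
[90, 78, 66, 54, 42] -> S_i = 90 + -12*i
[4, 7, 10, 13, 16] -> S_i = 4 + 3*i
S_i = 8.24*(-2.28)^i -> [8.24, -18.79, 42.83, -97.66, 222.67]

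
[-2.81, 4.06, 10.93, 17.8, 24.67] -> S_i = -2.81 + 6.87*i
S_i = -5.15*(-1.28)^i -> [-5.15, 6.59, -8.44, 10.8, -13.82]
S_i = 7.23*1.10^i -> [7.23, 7.95, 8.75, 9.62, 10.59]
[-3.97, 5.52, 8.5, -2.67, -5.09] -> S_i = Random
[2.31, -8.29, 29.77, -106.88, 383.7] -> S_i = 2.31*(-3.59)^i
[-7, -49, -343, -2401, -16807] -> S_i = -7*7^i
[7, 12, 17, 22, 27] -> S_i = 7 + 5*i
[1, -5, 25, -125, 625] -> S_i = 1*-5^i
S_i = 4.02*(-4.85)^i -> [4.02, -19.5, 94.56, -458.62, 2224.3]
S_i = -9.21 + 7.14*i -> [-9.21, -2.07, 5.07, 12.21, 19.35]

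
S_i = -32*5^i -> [-32, -160, -800, -4000, -20000]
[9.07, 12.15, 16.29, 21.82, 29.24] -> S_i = 9.07*1.34^i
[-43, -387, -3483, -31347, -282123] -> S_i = -43*9^i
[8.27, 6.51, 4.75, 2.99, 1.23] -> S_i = 8.27 + -1.76*i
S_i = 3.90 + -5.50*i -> [3.9, -1.6, -7.1, -12.6, -18.1]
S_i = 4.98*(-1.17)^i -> [4.98, -5.83, 6.82, -7.98, 9.33]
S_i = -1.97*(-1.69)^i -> [-1.97, 3.33, -5.63, 9.51, -16.07]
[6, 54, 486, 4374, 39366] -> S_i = 6*9^i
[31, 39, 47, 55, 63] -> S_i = 31 + 8*i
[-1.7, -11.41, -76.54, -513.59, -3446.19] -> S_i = -1.70*6.71^i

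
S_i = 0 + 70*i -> [0, 70, 140, 210, 280]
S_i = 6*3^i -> [6, 18, 54, 162, 486]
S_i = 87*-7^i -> [87, -609, 4263, -29841, 208887]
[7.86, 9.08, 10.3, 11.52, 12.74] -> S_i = 7.86 + 1.22*i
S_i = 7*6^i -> [7, 42, 252, 1512, 9072]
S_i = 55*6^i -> [55, 330, 1980, 11880, 71280]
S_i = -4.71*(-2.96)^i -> [-4.71, 13.94, -41.27, 122.15, -361.57]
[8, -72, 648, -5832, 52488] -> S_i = 8*-9^i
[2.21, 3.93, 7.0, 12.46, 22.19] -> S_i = 2.21*1.78^i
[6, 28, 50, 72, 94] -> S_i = 6 + 22*i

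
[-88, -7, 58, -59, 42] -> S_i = Random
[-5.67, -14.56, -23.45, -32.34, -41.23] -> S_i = -5.67 + -8.89*i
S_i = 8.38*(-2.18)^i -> [8.38, -18.27, 39.83, -86.82, 189.26]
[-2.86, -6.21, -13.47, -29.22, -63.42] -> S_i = -2.86*2.17^i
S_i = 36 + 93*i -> [36, 129, 222, 315, 408]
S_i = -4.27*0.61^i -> [-4.27, -2.6, -1.59, -0.97, -0.59]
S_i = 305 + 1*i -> [305, 306, 307, 308, 309]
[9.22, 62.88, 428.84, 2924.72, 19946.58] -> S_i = 9.22*6.82^i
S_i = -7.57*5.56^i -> [-7.57, -42.09, -234.02, -1301.13, -7234.28]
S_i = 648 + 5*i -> [648, 653, 658, 663, 668]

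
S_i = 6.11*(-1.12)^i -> [6.11, -6.84, 7.66, -8.58, 9.61]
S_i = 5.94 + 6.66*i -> [5.94, 12.6, 19.26, 25.92, 32.58]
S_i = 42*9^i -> [42, 378, 3402, 30618, 275562]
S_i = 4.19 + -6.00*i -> [4.19, -1.81, -7.81, -13.81, -19.81]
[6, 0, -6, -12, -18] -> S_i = 6 + -6*i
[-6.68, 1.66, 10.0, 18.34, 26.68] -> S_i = -6.68 + 8.34*i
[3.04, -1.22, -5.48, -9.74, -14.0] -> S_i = 3.04 + -4.26*i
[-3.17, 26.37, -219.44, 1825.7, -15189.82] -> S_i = -3.17*(-8.32)^i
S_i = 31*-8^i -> [31, -248, 1984, -15872, 126976]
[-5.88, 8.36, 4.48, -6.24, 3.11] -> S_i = Random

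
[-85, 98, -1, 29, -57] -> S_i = Random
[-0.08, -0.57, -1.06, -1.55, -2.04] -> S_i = -0.08 + -0.49*i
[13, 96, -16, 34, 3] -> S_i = Random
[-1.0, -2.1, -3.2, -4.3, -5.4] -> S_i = -1.00 + -1.10*i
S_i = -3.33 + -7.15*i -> [-3.33, -10.48, -17.63, -24.78, -31.93]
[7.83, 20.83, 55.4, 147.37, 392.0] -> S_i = 7.83*2.66^i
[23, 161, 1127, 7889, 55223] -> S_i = 23*7^i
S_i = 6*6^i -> [6, 36, 216, 1296, 7776]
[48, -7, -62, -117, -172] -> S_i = 48 + -55*i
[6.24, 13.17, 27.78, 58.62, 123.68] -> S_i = 6.24*2.11^i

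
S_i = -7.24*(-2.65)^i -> [-7.24, 19.19, -50.84, 134.73, -357.04]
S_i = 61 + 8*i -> [61, 69, 77, 85, 93]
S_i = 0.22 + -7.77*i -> [0.22, -7.55, -15.32, -23.09, -30.86]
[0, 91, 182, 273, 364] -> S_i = 0 + 91*i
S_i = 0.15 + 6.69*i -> [0.15, 6.84, 13.53, 20.22, 26.91]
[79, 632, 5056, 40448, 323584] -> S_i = 79*8^i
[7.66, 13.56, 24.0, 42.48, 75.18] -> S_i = 7.66*1.77^i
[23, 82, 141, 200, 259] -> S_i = 23 + 59*i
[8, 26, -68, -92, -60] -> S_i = Random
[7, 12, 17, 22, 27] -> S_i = 7 + 5*i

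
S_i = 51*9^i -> [51, 459, 4131, 37179, 334611]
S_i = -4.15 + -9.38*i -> [-4.15, -13.53, -22.91, -32.29, -41.67]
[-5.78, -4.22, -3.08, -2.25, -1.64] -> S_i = -5.78*0.73^i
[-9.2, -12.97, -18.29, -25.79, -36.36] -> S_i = -9.20*1.41^i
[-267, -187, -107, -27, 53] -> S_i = -267 + 80*i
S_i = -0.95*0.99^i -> [-0.95, -0.94, -0.93, -0.92, -0.91]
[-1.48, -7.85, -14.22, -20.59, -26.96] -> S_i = -1.48 + -6.37*i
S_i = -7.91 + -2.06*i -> [-7.91, -9.97, -12.03, -14.09, -16.15]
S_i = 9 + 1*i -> [9, 10, 11, 12, 13]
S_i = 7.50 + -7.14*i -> [7.5, 0.36, -6.78, -13.92, -21.06]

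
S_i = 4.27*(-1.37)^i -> [4.27, -5.85, 8.01, -10.98, 15.04]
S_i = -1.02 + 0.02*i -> [-1.02, -1.0, -0.98, -0.96, -0.94]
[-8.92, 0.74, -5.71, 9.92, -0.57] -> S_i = Random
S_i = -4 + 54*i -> [-4, 50, 104, 158, 212]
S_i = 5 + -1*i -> [5, 4, 3, 2, 1]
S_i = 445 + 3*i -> [445, 448, 451, 454, 457]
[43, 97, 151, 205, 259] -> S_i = 43 + 54*i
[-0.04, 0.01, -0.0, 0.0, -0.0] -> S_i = -0.04*(-0.14)^i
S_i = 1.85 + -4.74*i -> [1.85, -2.89, -7.63, -12.37, -17.11]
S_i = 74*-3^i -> [74, -222, 666, -1998, 5994]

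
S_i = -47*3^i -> [-47, -141, -423, -1269, -3807]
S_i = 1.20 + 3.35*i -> [1.2, 4.55, 7.9, 11.25, 14.6]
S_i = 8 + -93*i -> [8, -85, -178, -271, -364]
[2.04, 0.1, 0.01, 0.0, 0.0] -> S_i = 2.04*0.05^i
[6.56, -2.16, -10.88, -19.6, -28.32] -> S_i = 6.56 + -8.72*i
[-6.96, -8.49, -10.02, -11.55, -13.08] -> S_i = -6.96 + -1.53*i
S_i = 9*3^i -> [9, 27, 81, 243, 729]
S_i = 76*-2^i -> [76, -152, 304, -608, 1216]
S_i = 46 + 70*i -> [46, 116, 186, 256, 326]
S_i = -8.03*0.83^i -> [-8.03, -6.66, -5.53, -4.59, -3.81]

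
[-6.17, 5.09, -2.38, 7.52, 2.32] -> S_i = Random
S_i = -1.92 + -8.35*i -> [-1.92, -10.27, -18.62, -26.97, -35.32]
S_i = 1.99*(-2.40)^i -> [1.99, -4.78, 11.46, -27.51, 66.02]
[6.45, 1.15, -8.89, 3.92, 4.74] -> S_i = Random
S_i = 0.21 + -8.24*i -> [0.21, -8.03, -16.27, -24.51, -32.75]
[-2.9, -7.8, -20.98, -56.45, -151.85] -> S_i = -2.90*2.69^i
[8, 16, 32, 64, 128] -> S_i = 8*2^i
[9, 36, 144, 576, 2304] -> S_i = 9*4^i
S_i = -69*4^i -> [-69, -276, -1104, -4416, -17664]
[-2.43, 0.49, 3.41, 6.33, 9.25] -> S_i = -2.43 + 2.92*i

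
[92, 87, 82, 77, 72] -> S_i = 92 + -5*i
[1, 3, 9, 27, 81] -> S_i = 1*3^i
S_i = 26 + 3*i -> [26, 29, 32, 35, 38]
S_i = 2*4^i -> [2, 8, 32, 128, 512]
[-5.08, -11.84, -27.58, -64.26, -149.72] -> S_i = -5.08*2.33^i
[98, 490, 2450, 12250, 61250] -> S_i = 98*5^i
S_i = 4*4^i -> [4, 16, 64, 256, 1024]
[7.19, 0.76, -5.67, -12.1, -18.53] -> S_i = 7.19 + -6.43*i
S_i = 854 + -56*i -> [854, 798, 742, 686, 630]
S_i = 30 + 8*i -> [30, 38, 46, 54, 62]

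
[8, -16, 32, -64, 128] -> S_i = 8*-2^i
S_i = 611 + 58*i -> [611, 669, 727, 785, 843]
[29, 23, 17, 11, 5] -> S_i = 29 + -6*i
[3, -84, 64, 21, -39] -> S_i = Random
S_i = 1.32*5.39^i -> [1.32, 7.11, 38.35, 206.7, 1114.11]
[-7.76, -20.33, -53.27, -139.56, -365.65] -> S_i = -7.76*2.62^i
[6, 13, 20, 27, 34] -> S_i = 6 + 7*i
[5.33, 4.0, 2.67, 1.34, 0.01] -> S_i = 5.33 + -1.33*i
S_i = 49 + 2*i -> [49, 51, 53, 55, 57]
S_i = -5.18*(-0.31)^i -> [-5.18, 1.61, -0.5, 0.15, -0.05]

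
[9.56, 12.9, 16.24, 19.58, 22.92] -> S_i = 9.56 + 3.34*i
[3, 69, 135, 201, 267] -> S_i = 3 + 66*i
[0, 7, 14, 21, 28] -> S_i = 0 + 7*i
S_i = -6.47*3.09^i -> [-6.47, -19.99, -61.78, -190.89, -589.85]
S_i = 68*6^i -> [68, 408, 2448, 14688, 88128]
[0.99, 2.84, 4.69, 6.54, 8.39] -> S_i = 0.99 + 1.85*i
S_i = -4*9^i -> [-4, -36, -324, -2916, -26244]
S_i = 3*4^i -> [3, 12, 48, 192, 768]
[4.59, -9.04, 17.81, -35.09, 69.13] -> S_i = 4.59*(-1.97)^i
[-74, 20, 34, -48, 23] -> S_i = Random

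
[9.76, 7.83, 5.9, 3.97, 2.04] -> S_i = 9.76 + -1.93*i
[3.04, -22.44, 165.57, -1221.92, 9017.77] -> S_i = 3.04*(-7.38)^i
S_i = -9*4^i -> [-9, -36, -144, -576, -2304]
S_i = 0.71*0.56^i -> [0.71, 0.4, 0.22, 0.12, 0.07]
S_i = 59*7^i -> [59, 413, 2891, 20237, 141659]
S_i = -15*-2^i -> [-15, 30, -60, 120, -240]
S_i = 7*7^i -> [7, 49, 343, 2401, 16807]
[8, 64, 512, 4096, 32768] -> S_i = 8*8^i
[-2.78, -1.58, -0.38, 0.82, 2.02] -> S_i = -2.78 + 1.20*i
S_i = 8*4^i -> [8, 32, 128, 512, 2048]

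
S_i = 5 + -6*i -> [5, -1, -7, -13, -19]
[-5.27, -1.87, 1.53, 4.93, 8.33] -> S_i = -5.27 + 3.40*i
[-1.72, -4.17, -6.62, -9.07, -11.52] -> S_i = -1.72 + -2.45*i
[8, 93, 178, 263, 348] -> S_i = 8 + 85*i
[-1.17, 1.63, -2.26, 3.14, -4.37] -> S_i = -1.17*(-1.39)^i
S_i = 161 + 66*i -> [161, 227, 293, 359, 425]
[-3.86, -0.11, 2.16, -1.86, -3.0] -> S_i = Random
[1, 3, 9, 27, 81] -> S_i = 1*3^i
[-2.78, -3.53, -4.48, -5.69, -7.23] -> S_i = -2.78*1.27^i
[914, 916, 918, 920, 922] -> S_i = 914 + 2*i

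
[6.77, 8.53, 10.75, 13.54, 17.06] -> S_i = 6.77*1.26^i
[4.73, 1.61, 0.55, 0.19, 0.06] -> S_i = 4.73*0.34^i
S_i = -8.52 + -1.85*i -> [-8.52, -10.37, -12.22, -14.07, -15.92]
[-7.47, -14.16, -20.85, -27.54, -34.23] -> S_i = -7.47 + -6.69*i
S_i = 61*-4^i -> [61, -244, 976, -3904, 15616]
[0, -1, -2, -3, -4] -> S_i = 0 + -1*i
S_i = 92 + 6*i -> [92, 98, 104, 110, 116]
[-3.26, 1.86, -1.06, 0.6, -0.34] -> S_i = -3.26*(-0.57)^i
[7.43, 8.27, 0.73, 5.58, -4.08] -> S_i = Random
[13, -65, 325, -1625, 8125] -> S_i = 13*-5^i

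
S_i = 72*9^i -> [72, 648, 5832, 52488, 472392]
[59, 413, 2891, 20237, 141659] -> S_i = 59*7^i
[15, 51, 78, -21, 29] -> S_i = Random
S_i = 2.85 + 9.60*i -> [2.85, 12.45, 22.05, 31.65, 41.25]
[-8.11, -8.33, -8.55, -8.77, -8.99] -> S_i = -8.11 + -0.22*i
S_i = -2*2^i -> [-2, -4, -8, -16, -32]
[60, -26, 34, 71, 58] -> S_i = Random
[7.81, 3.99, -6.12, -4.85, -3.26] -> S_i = Random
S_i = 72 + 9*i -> [72, 81, 90, 99, 108]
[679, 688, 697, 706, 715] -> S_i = 679 + 9*i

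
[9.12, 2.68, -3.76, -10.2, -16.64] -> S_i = 9.12 + -6.44*i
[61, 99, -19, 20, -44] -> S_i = Random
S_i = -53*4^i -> [-53, -212, -848, -3392, -13568]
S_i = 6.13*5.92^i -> [6.13, 36.29, 214.83, 1271.82, 7529.17]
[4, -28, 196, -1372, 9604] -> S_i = 4*-7^i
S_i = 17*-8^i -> [17, -136, 1088, -8704, 69632]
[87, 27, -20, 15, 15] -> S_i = Random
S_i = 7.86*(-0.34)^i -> [7.86, -2.67, 0.91, -0.31, 0.11]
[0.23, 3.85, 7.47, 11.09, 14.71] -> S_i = 0.23 + 3.62*i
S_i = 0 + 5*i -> [0, 5, 10, 15, 20]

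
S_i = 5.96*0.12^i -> [5.96, 0.72, 0.09, 0.01, 0.0]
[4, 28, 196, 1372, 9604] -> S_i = 4*7^i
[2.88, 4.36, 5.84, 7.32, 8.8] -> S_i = 2.88 + 1.48*i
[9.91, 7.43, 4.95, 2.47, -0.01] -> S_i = 9.91 + -2.48*i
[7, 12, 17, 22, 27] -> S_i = 7 + 5*i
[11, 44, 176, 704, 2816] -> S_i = 11*4^i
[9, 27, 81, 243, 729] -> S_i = 9*3^i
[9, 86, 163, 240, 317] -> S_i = 9 + 77*i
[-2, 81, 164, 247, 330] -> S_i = -2 + 83*i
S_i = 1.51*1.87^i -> [1.51, 2.82, 5.28, 9.87, 18.46]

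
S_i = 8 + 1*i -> [8, 9, 10, 11, 12]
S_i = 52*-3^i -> [52, -156, 468, -1404, 4212]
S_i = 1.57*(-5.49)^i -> [1.57, -8.62, 47.32, -259.79, 1426.23]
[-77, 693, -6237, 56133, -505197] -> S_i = -77*-9^i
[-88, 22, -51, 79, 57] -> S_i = Random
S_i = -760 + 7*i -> [-760, -753, -746, -739, -732]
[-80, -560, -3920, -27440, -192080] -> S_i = -80*7^i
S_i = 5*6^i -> [5, 30, 180, 1080, 6480]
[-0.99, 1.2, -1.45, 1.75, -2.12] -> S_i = -0.99*(-1.21)^i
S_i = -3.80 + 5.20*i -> [-3.8, 1.4, 6.6, 11.8, 17.0]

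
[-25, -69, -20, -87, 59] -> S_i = Random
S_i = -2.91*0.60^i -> [-2.91, -1.75, -1.05, -0.63, -0.38]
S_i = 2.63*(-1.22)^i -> [2.63, -3.21, 3.91, -4.78, 5.83]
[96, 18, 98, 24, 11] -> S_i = Random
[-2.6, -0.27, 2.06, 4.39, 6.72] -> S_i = -2.60 + 2.33*i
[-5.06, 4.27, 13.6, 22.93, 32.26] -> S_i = -5.06 + 9.33*i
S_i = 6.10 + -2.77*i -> [6.1, 3.33, 0.56, -2.21, -4.98]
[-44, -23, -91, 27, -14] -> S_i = Random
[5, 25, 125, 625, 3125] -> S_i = 5*5^i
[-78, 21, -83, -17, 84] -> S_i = Random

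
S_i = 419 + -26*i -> [419, 393, 367, 341, 315]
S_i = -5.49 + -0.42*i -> [-5.49, -5.91, -6.33, -6.75, -7.17]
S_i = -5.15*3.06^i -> [-5.15, -15.76, -48.22, -147.56, -451.54]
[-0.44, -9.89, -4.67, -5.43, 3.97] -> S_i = Random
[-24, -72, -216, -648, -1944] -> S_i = -24*3^i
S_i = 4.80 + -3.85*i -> [4.8, 0.95, -2.9, -6.75, -10.6]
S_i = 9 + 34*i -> [9, 43, 77, 111, 145]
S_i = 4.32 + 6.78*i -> [4.32, 11.1, 17.88, 24.66, 31.44]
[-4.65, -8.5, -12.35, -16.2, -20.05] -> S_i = -4.65 + -3.85*i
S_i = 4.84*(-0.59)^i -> [4.84, -2.86, 1.68, -0.99, 0.59]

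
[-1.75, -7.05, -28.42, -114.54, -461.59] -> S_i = -1.75*4.03^i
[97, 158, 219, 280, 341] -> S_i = 97 + 61*i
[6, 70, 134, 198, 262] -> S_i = 6 + 64*i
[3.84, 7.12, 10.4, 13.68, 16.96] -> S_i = 3.84 + 3.28*i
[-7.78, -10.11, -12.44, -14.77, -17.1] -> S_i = -7.78 + -2.33*i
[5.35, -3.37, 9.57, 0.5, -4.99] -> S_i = Random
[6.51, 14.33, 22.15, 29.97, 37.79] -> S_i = 6.51 + 7.82*i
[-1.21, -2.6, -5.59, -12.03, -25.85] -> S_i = -1.21*2.15^i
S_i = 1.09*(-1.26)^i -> [1.09, -1.37, 1.73, -2.18, 2.75]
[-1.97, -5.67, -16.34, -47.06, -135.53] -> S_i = -1.97*2.88^i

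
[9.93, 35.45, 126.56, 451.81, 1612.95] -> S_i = 9.93*3.57^i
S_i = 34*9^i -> [34, 306, 2754, 24786, 223074]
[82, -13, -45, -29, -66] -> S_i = Random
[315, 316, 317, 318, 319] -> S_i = 315 + 1*i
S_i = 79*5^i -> [79, 395, 1975, 9875, 49375]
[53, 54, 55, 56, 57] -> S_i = 53 + 1*i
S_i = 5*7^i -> [5, 35, 245, 1715, 12005]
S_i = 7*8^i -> [7, 56, 448, 3584, 28672]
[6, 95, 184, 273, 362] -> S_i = 6 + 89*i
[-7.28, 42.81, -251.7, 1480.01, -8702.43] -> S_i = -7.28*(-5.88)^i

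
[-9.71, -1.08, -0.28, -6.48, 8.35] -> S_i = Random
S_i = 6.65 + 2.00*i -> [6.65, 8.65, 10.65, 12.65, 14.65]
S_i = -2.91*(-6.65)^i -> [-2.91, 19.35, -128.69, 855.77, -5690.88]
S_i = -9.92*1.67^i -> [-9.92, -16.57, -27.67, -46.2, -77.16]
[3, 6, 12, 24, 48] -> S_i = 3*2^i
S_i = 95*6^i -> [95, 570, 3420, 20520, 123120]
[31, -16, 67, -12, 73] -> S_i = Random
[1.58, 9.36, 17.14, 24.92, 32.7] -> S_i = 1.58 + 7.78*i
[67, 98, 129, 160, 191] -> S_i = 67 + 31*i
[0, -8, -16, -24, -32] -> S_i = 0 + -8*i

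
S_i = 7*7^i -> [7, 49, 343, 2401, 16807]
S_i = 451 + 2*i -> [451, 453, 455, 457, 459]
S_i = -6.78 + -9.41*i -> [-6.78, -16.19, -25.6, -35.01, -44.42]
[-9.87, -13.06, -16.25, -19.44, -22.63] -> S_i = -9.87 + -3.19*i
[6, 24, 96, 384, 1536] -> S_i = 6*4^i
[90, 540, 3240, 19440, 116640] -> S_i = 90*6^i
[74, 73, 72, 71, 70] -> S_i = 74 + -1*i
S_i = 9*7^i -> [9, 63, 441, 3087, 21609]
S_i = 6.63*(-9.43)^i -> [6.63, -62.52, 589.57, -5559.66, 52427.64]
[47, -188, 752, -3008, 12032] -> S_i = 47*-4^i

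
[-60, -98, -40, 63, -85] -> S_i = Random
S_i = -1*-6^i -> [-1, 6, -36, 216, -1296]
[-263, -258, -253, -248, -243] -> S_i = -263 + 5*i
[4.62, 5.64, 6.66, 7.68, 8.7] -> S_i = 4.62 + 1.02*i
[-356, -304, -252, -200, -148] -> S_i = -356 + 52*i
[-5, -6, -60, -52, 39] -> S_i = Random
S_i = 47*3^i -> [47, 141, 423, 1269, 3807]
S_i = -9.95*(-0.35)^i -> [-9.95, 3.48, -1.22, 0.43, -0.15]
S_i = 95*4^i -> [95, 380, 1520, 6080, 24320]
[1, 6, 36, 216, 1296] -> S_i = 1*6^i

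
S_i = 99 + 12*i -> [99, 111, 123, 135, 147]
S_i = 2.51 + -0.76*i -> [2.51, 1.75, 0.99, 0.23, -0.53]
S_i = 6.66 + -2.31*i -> [6.66, 4.35, 2.04, -0.27, -2.58]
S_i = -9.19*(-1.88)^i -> [-9.19, 17.28, -32.48, 61.06, -114.8]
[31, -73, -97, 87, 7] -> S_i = Random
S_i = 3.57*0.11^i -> [3.57, 0.39, 0.04, 0.0, 0.0]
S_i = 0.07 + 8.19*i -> [0.07, 8.26, 16.45, 24.64, 32.83]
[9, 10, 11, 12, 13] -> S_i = 9 + 1*i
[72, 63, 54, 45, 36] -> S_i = 72 + -9*i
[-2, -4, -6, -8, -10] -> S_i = -2 + -2*i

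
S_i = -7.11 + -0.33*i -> [-7.11, -7.44, -7.77, -8.1, -8.43]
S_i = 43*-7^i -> [43, -301, 2107, -14749, 103243]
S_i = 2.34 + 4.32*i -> [2.34, 6.66, 10.98, 15.3, 19.62]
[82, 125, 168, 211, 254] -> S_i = 82 + 43*i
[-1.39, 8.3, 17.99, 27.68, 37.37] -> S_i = -1.39 + 9.69*i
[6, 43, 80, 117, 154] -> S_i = 6 + 37*i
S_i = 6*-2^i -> [6, -12, 24, -48, 96]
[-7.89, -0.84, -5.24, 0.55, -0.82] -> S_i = Random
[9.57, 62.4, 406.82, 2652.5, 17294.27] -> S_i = 9.57*6.52^i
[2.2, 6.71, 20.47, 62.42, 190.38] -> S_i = 2.20*3.05^i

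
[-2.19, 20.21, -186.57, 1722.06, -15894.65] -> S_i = -2.19*(-9.23)^i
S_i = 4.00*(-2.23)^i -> [4.0, -8.92, 19.89, -44.36, 98.92]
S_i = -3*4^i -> [-3, -12, -48, -192, -768]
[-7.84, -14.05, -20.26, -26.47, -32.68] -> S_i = -7.84 + -6.21*i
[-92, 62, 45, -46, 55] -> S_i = Random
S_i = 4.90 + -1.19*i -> [4.9, 3.71, 2.52, 1.33, 0.14]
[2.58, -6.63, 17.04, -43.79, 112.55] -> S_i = 2.58*(-2.57)^i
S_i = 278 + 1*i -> [278, 279, 280, 281, 282]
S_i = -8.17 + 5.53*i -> [-8.17, -2.64, 2.89, 8.42, 13.95]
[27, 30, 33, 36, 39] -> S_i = 27 + 3*i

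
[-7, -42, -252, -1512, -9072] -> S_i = -7*6^i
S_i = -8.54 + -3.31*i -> [-8.54, -11.85, -15.16, -18.47, -21.78]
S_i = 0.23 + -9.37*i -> [0.23, -9.14, -18.51, -27.88, -37.25]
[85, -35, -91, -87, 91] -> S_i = Random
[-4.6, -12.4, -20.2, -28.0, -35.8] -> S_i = -4.60 + -7.80*i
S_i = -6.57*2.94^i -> [-6.57, -19.32, -56.79, -166.96, -490.86]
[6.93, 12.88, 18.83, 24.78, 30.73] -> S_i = 6.93 + 5.95*i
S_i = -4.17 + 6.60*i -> [-4.17, 2.43, 9.03, 15.63, 22.23]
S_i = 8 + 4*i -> [8, 12, 16, 20, 24]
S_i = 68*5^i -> [68, 340, 1700, 8500, 42500]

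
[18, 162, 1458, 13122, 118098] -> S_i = 18*9^i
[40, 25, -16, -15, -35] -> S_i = Random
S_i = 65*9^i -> [65, 585, 5265, 47385, 426465]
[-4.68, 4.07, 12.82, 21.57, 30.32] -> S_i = -4.68 + 8.75*i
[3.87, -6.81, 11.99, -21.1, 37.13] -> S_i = 3.87*(-1.76)^i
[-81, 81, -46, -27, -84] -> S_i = Random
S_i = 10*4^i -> [10, 40, 160, 640, 2560]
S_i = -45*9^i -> [-45, -405, -3645, -32805, -295245]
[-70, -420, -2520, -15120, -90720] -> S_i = -70*6^i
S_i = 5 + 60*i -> [5, 65, 125, 185, 245]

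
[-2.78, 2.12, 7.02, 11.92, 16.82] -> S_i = -2.78 + 4.90*i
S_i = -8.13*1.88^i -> [-8.13, -15.28, -28.73, -54.02, -101.56]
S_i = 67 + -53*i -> [67, 14, -39, -92, -145]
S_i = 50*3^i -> [50, 150, 450, 1350, 4050]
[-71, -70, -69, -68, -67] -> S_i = -71 + 1*i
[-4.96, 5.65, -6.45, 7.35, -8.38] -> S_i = -4.96*(-1.14)^i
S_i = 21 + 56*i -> [21, 77, 133, 189, 245]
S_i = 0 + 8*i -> [0, 8, 16, 24, 32]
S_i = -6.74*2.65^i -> [-6.74, -17.86, -47.33, -125.43, -332.39]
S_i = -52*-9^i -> [-52, 468, -4212, 37908, -341172]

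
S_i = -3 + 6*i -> [-3, 3, 9, 15, 21]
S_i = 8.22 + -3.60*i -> [8.22, 4.62, 1.02, -2.58, -6.18]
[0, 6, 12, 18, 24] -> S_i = 0 + 6*i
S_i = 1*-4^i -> [1, -4, 16, -64, 256]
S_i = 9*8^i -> [9, 72, 576, 4608, 36864]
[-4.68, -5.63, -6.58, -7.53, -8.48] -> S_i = -4.68 + -0.95*i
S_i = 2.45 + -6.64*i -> [2.45, -4.19, -10.83, -17.47, -24.11]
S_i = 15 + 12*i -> [15, 27, 39, 51, 63]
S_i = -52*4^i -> [-52, -208, -832, -3328, -13312]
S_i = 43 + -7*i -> [43, 36, 29, 22, 15]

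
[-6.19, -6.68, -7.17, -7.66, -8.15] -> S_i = -6.19 + -0.49*i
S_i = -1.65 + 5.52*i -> [-1.65, 3.87, 9.39, 14.91, 20.43]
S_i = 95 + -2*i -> [95, 93, 91, 89, 87]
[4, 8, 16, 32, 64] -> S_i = 4*2^i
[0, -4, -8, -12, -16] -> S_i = 0 + -4*i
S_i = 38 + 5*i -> [38, 43, 48, 53, 58]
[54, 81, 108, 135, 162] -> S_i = 54 + 27*i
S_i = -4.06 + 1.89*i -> [-4.06, -2.17, -0.28, 1.61, 3.5]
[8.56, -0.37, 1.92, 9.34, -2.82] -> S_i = Random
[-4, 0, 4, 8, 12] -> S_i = -4 + 4*i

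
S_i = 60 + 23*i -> [60, 83, 106, 129, 152]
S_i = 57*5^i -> [57, 285, 1425, 7125, 35625]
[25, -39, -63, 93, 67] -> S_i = Random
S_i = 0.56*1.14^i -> [0.56, 0.64, 0.73, 0.83, 0.95]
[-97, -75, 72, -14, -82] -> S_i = Random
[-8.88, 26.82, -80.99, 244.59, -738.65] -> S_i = -8.88*(-3.02)^i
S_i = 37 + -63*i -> [37, -26, -89, -152, -215]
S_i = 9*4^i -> [9, 36, 144, 576, 2304]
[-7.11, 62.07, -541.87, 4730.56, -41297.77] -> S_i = -7.11*(-8.73)^i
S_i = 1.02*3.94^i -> [1.02, 4.02, 15.83, 62.39, 245.8]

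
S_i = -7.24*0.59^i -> [-7.24, -4.27, -2.52, -1.49, -0.88]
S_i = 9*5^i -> [9, 45, 225, 1125, 5625]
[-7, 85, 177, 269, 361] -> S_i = -7 + 92*i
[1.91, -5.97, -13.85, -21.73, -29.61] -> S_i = 1.91 + -7.88*i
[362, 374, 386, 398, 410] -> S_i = 362 + 12*i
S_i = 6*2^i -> [6, 12, 24, 48, 96]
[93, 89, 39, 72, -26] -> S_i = Random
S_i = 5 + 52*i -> [5, 57, 109, 161, 213]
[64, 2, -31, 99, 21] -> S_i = Random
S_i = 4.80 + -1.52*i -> [4.8, 3.28, 1.76, 0.24, -1.28]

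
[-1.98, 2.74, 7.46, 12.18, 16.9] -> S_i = -1.98 + 4.72*i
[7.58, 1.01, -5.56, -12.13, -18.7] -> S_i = 7.58 + -6.57*i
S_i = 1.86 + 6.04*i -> [1.86, 7.9, 13.94, 19.98, 26.02]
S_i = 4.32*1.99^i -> [4.32, 8.6, 17.11, 34.04, 67.75]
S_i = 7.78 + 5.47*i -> [7.78, 13.25, 18.72, 24.19, 29.66]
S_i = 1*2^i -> [1, 2, 4, 8, 16]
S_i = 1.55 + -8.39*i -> [1.55, -6.84, -15.23, -23.62, -32.01]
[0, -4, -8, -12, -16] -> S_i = 0 + -4*i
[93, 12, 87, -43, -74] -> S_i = Random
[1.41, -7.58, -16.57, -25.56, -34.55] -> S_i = 1.41 + -8.99*i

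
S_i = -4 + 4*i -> [-4, 0, 4, 8, 12]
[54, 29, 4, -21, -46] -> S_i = 54 + -25*i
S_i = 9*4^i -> [9, 36, 144, 576, 2304]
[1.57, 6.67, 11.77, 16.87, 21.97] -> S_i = 1.57 + 5.10*i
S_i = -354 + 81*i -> [-354, -273, -192, -111, -30]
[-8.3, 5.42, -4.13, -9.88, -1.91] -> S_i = Random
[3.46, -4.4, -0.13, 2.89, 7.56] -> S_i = Random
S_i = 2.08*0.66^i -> [2.08, 1.37, 0.91, 0.6, 0.39]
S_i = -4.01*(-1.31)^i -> [-4.01, 5.25, -6.88, 9.01, -11.81]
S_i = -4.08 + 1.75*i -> [-4.08, -2.33, -0.58, 1.17, 2.92]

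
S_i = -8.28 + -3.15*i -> [-8.28, -11.43, -14.58, -17.73, -20.88]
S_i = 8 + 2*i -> [8, 10, 12, 14, 16]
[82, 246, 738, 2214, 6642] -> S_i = 82*3^i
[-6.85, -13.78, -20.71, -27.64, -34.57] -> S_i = -6.85 + -6.93*i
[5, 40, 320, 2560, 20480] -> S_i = 5*8^i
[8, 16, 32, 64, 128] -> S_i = 8*2^i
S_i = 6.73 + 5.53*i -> [6.73, 12.26, 17.79, 23.32, 28.85]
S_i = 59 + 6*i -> [59, 65, 71, 77, 83]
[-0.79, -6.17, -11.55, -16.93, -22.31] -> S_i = -0.79 + -5.38*i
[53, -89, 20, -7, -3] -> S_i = Random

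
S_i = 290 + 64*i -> [290, 354, 418, 482, 546]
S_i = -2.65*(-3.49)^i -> [-2.65, 9.25, -32.28, 112.65, -393.14]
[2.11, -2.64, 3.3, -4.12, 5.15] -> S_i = 2.11*(-1.25)^i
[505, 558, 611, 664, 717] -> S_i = 505 + 53*i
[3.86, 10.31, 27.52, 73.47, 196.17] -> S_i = 3.86*2.67^i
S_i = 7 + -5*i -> [7, 2, -3, -8, -13]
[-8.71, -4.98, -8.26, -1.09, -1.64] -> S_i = Random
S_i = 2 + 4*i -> [2, 6, 10, 14, 18]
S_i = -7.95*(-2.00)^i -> [-7.95, 15.9, -31.8, 63.6, -127.2]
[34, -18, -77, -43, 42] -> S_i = Random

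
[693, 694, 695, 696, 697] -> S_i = 693 + 1*i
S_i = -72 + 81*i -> [-72, 9, 90, 171, 252]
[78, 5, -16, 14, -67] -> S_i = Random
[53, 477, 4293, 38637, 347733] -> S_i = 53*9^i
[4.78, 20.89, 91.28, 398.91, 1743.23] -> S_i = 4.78*4.37^i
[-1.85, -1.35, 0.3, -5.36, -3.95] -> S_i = Random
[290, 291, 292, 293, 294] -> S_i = 290 + 1*i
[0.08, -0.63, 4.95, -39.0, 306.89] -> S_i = 0.08*(-7.87)^i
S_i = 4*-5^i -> [4, -20, 100, -500, 2500]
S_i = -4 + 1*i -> [-4, -3, -2, -1, 0]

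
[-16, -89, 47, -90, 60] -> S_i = Random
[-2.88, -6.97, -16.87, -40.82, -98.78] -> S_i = -2.88*2.42^i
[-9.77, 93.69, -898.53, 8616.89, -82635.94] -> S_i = -9.77*(-9.59)^i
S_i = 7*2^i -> [7, 14, 28, 56, 112]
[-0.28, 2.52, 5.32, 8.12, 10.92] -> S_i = -0.28 + 2.80*i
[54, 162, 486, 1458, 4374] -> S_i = 54*3^i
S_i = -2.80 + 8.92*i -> [-2.8, 6.12, 15.04, 23.96, 32.88]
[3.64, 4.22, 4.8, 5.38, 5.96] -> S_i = 3.64 + 0.58*i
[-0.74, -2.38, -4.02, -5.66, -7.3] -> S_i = -0.74 + -1.64*i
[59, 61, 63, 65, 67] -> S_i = 59 + 2*i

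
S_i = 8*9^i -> [8, 72, 648, 5832, 52488]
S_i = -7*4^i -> [-7, -28, -112, -448, -1792]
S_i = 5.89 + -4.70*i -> [5.89, 1.19, -3.51, -8.21, -12.91]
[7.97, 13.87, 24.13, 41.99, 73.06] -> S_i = 7.97*1.74^i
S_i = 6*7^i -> [6, 42, 294, 2058, 14406]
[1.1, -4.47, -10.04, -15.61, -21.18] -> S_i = 1.10 + -5.57*i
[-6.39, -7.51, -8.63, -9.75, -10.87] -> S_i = -6.39 + -1.12*i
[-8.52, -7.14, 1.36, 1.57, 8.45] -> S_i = Random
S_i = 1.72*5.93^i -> [1.72, 10.2, 60.48, 358.67, 2126.9]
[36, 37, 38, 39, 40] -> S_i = 36 + 1*i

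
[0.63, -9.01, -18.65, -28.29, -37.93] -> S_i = 0.63 + -9.64*i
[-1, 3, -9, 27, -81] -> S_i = -1*-3^i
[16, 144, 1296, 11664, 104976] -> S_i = 16*9^i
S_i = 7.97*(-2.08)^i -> [7.97, -16.58, 34.48, -71.72, 149.18]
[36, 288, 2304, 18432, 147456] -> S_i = 36*8^i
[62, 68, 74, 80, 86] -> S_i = 62 + 6*i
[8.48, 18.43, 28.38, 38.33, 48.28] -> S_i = 8.48 + 9.95*i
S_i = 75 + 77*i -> [75, 152, 229, 306, 383]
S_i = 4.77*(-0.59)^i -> [4.77, -2.81, 1.66, -0.98, 0.58]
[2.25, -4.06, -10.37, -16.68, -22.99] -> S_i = 2.25 + -6.31*i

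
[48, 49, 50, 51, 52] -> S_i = 48 + 1*i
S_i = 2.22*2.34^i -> [2.22, 5.19, 12.16, 28.44, 66.56]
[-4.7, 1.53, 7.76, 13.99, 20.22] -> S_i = -4.70 + 6.23*i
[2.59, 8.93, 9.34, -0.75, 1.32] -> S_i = Random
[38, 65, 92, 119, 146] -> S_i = 38 + 27*i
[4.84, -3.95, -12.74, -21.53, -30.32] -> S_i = 4.84 + -8.79*i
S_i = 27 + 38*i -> [27, 65, 103, 141, 179]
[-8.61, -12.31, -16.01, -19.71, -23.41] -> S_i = -8.61 + -3.70*i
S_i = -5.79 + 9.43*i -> [-5.79, 3.64, 13.07, 22.5, 31.93]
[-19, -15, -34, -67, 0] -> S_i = Random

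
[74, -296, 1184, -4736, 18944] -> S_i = 74*-4^i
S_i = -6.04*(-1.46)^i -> [-6.04, 8.82, -12.87, 18.8, -27.44]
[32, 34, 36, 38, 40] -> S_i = 32 + 2*i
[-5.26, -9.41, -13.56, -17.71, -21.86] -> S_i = -5.26 + -4.15*i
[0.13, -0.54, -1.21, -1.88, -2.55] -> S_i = 0.13 + -0.67*i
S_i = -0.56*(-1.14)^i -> [-0.56, 0.64, -0.73, 0.83, -0.95]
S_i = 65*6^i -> [65, 390, 2340, 14040, 84240]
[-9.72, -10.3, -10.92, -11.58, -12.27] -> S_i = -9.72*1.06^i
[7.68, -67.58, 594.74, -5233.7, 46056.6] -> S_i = 7.68*(-8.80)^i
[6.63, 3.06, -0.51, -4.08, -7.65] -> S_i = 6.63 + -3.57*i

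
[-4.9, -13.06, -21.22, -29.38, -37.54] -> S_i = -4.90 + -8.16*i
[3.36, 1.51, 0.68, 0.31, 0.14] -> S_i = 3.36*0.45^i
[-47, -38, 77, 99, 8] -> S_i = Random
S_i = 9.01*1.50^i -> [9.01, 13.52, 20.27, 30.41, 45.61]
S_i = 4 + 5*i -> [4, 9, 14, 19, 24]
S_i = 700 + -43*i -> [700, 657, 614, 571, 528]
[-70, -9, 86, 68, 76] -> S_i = Random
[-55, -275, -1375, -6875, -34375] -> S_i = -55*5^i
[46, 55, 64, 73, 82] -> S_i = 46 + 9*i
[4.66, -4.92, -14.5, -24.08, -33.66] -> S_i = 4.66 + -9.58*i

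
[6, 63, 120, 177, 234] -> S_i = 6 + 57*i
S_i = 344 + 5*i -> [344, 349, 354, 359, 364]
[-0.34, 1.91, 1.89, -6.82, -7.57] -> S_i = Random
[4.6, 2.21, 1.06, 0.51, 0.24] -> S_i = 4.60*0.48^i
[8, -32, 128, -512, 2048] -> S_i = 8*-4^i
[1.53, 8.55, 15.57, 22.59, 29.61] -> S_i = 1.53 + 7.02*i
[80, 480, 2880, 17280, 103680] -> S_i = 80*6^i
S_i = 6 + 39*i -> [6, 45, 84, 123, 162]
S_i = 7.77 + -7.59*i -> [7.77, 0.18, -7.41, -15.0, -22.59]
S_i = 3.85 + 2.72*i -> [3.85, 6.57, 9.29, 12.01, 14.73]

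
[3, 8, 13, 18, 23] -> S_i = 3 + 5*i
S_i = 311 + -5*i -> [311, 306, 301, 296, 291]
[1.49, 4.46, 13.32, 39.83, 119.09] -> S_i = 1.49*2.99^i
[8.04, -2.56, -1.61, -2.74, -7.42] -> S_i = Random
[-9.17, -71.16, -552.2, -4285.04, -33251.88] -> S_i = -9.17*7.76^i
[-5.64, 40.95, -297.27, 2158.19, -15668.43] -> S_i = -5.64*(-7.26)^i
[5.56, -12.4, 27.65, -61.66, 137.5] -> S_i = 5.56*(-2.23)^i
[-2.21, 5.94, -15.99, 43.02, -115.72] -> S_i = -2.21*(-2.69)^i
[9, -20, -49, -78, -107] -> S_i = 9 + -29*i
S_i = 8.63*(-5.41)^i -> [8.63, -46.69, 252.58, -1366.48, 7392.65]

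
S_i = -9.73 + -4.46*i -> [-9.73, -14.19, -18.65, -23.11, -27.57]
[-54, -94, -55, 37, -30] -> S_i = Random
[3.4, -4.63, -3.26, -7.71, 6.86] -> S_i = Random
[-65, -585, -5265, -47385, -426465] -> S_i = -65*9^i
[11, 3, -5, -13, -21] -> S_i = 11 + -8*i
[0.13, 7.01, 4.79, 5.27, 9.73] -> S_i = Random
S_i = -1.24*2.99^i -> [-1.24, -3.71, -11.09, -33.15, -99.11]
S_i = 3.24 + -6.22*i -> [3.24, -2.98, -9.2, -15.42, -21.64]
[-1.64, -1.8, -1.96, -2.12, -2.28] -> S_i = -1.64 + -0.16*i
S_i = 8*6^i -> [8, 48, 288, 1728, 10368]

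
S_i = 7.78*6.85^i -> [7.78, 53.29, 365.06, 2500.64, 17129.39]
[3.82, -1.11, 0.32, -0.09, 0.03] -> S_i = 3.82*(-0.29)^i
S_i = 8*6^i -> [8, 48, 288, 1728, 10368]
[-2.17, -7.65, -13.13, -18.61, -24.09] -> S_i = -2.17 + -5.48*i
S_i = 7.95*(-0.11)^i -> [7.95, -0.87, 0.1, -0.01, 0.0]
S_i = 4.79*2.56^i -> [4.79, 12.26, 31.39, 80.36, 205.73]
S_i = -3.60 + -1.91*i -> [-3.6, -5.51, -7.42, -9.33, -11.24]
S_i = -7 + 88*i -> [-7, 81, 169, 257, 345]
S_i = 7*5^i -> [7, 35, 175, 875, 4375]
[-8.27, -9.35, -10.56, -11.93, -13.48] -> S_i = -8.27*1.13^i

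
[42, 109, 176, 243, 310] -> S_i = 42 + 67*i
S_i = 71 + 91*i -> [71, 162, 253, 344, 435]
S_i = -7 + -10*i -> [-7, -17, -27, -37, -47]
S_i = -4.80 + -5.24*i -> [-4.8, -10.04, -15.28, -20.52, -25.76]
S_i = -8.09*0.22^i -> [-8.09, -1.78, -0.39, -0.09, -0.02]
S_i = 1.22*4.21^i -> [1.22, 5.14, 21.62, 91.03, 383.26]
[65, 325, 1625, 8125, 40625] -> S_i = 65*5^i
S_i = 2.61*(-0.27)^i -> [2.61, -0.7, 0.19, -0.05, 0.01]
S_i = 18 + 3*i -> [18, 21, 24, 27, 30]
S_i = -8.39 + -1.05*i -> [-8.39, -9.44, -10.49, -11.54, -12.59]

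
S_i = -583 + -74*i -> [-583, -657, -731, -805, -879]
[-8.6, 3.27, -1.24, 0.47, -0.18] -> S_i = -8.60*(-0.38)^i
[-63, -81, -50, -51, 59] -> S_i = Random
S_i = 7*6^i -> [7, 42, 252, 1512, 9072]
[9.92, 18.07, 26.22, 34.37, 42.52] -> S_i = 9.92 + 8.15*i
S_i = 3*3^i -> [3, 9, 27, 81, 243]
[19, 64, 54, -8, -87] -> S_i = Random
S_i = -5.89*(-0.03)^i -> [-5.89, 0.18, -0.01, 0.0, -0.0]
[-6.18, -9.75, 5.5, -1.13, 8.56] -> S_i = Random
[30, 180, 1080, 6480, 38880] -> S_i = 30*6^i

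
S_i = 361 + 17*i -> [361, 378, 395, 412, 429]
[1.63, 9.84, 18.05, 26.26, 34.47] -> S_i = 1.63 + 8.21*i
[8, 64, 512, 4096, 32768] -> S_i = 8*8^i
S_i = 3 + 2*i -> [3, 5, 7, 9, 11]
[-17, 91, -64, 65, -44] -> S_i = Random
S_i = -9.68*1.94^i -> [-9.68, -18.78, -36.43, -70.68, -137.11]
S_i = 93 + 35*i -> [93, 128, 163, 198, 233]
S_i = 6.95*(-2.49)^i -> [6.95, -17.31, 43.09, -107.3, 267.17]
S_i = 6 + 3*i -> [6, 9, 12, 15, 18]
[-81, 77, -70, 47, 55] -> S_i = Random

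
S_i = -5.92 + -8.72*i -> [-5.92, -14.64, -23.36, -32.08, -40.8]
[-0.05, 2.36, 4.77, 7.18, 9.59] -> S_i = -0.05 + 2.41*i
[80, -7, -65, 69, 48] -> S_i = Random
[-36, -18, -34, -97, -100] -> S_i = Random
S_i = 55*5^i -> [55, 275, 1375, 6875, 34375]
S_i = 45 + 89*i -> [45, 134, 223, 312, 401]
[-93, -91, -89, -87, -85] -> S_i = -93 + 2*i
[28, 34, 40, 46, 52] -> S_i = 28 + 6*i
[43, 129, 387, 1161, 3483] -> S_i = 43*3^i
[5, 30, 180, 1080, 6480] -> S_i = 5*6^i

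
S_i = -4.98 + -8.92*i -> [-4.98, -13.9, -22.82, -31.74, -40.66]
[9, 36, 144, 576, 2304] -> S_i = 9*4^i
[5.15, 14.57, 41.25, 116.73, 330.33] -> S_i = 5.15*2.83^i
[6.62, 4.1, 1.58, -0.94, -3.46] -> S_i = 6.62 + -2.52*i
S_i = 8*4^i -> [8, 32, 128, 512, 2048]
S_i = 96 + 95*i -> [96, 191, 286, 381, 476]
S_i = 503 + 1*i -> [503, 504, 505, 506, 507]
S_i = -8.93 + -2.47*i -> [-8.93, -11.4, -13.87, -16.34, -18.81]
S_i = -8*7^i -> [-8, -56, -392, -2744, -19208]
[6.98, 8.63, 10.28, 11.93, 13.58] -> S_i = 6.98 + 1.65*i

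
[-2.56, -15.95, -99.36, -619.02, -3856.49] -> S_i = -2.56*6.23^i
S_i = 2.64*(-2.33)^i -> [2.64, -6.15, 14.33, -33.39, 77.81]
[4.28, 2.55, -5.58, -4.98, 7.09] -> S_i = Random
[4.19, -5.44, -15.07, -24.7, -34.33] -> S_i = 4.19 + -9.63*i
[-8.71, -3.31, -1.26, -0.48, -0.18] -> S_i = -8.71*0.38^i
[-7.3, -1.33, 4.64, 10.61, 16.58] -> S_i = -7.30 + 5.97*i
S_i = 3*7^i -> [3, 21, 147, 1029, 7203]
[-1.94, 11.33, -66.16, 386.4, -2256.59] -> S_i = -1.94*(-5.84)^i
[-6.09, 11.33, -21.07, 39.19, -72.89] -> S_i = -6.09*(-1.86)^i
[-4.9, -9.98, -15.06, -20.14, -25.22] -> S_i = -4.90 + -5.08*i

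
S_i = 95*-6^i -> [95, -570, 3420, -20520, 123120]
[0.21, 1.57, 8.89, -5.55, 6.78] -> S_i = Random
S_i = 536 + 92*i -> [536, 628, 720, 812, 904]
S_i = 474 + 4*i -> [474, 478, 482, 486, 490]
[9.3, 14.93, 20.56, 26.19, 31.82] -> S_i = 9.30 + 5.63*i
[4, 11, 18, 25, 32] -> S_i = 4 + 7*i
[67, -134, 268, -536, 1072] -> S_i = 67*-2^i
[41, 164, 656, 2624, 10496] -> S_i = 41*4^i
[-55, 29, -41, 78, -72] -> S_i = Random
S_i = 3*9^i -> [3, 27, 243, 2187, 19683]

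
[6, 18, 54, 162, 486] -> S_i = 6*3^i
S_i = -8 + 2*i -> [-8, -6, -4, -2, 0]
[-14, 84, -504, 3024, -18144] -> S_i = -14*-6^i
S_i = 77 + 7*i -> [77, 84, 91, 98, 105]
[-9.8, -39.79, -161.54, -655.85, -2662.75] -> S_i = -9.80*4.06^i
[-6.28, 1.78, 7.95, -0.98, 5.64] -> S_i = Random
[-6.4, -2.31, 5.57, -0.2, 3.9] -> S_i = Random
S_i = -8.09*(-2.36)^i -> [-8.09, 19.09, -45.06, 106.34, -250.96]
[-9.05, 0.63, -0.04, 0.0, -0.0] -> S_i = -9.05*(-0.07)^i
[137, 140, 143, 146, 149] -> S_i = 137 + 3*i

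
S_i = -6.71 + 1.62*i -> [-6.71, -5.09, -3.47, -1.85, -0.23]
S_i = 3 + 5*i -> [3, 8, 13, 18, 23]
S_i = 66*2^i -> [66, 132, 264, 528, 1056]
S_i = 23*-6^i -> [23, -138, 828, -4968, 29808]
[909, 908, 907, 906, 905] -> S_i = 909 + -1*i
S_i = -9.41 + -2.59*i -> [-9.41, -12.0, -14.59, -17.18, -19.77]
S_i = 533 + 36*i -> [533, 569, 605, 641, 677]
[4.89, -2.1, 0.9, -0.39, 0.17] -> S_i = 4.89*(-0.43)^i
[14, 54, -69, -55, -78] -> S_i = Random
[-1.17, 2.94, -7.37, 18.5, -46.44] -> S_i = -1.17*(-2.51)^i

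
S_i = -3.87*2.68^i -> [-3.87, -10.37, -27.8, -74.49, -199.64]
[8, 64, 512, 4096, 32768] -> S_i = 8*8^i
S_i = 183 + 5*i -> [183, 188, 193, 198, 203]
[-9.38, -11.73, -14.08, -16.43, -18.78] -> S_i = -9.38 + -2.35*i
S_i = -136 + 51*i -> [-136, -85, -34, 17, 68]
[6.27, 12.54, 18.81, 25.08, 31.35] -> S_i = 6.27 + 6.27*i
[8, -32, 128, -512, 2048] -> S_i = 8*-4^i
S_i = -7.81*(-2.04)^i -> [-7.81, 15.93, -32.5, 66.3, -135.26]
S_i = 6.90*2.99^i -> [6.9, 20.63, 61.69, 184.44, 551.49]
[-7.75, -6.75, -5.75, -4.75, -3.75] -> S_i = -7.75 + 1.00*i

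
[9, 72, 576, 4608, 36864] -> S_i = 9*8^i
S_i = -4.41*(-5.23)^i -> [-4.41, 23.06, -120.63, 630.88, -3299.48]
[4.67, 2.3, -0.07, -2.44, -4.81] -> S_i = 4.67 + -2.37*i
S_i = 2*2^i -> [2, 4, 8, 16, 32]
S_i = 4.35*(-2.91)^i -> [4.35, -12.66, 36.84, -107.19, 311.93]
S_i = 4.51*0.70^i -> [4.51, 3.16, 2.21, 1.55, 1.08]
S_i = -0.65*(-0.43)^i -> [-0.65, 0.28, -0.12, 0.05, -0.02]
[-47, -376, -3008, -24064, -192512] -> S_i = -47*8^i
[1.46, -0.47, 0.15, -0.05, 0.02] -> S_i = 1.46*(-0.32)^i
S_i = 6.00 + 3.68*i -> [6.0, 9.68, 13.36, 17.04, 20.72]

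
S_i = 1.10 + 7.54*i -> [1.1, 8.64, 16.18, 23.72, 31.26]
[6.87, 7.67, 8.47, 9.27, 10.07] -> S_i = 6.87 + 0.80*i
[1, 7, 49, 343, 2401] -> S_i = 1*7^i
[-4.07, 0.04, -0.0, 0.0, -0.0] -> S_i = -4.07*(-0.01)^i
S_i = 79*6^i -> [79, 474, 2844, 17064, 102384]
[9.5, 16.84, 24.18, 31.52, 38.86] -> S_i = 9.50 + 7.34*i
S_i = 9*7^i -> [9, 63, 441, 3087, 21609]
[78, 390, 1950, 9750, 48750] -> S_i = 78*5^i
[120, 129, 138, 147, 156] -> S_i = 120 + 9*i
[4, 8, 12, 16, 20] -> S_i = 4 + 4*i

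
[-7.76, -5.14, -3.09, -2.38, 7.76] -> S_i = Random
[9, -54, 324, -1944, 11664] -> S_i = 9*-6^i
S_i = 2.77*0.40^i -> [2.77, 1.11, 0.44, 0.18, 0.07]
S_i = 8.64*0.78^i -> [8.64, 6.74, 5.26, 4.1, 3.2]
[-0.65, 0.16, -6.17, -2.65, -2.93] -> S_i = Random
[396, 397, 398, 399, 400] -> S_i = 396 + 1*i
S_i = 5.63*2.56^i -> [5.63, 14.41, 36.9, 94.46, 241.81]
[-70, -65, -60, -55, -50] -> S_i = -70 + 5*i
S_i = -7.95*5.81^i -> [-7.95, -46.19, -268.36, -1559.18, -9058.82]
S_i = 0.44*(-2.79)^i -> [0.44, -1.23, 3.43, -9.56, 26.66]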